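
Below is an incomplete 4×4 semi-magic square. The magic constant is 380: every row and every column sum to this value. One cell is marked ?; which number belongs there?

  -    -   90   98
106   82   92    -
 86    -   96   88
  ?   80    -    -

104

From row 2, 380 − (106 + 82 + 92) gives (2,4) = 100.
Row 3 must total 380; the given cells sum to 270, so (3,2) = 110.
Using column 2: 82 + 110 + 80 + ? → (1,2) = 380 − 272 = 108.
Column 3 must total 380; the given cells sum to 278, so (4,3) = 102.
Column 4: 98 + 100 + 88 + ? = 380, so (4,4) = 94.
Row 1: 108 + 90 + 98 + ? = 380, so (1,1) = 84.
From row 4, 380 − (80 + 102 + 94) gives (4,1) = 104.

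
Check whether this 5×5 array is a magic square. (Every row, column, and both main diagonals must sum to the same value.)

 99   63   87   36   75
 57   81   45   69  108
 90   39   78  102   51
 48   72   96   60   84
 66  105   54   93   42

Yes

Row 1: 99 + 63 + 87 + 36 + 75 = 360.
Row 2: 57 + 81 + 45 + 69 + 108 = 360.
Row 3: 90 + 39 + 78 + 102 + 51 = 360.
Row 4: 48 + 72 + 96 + 60 + 84 = 360.
Row 5: 66 + 105 + 54 + 93 + 42 = 360.
Column 1: 99 + 57 + 90 + 48 + 66 = 360.
Column 2: 63 + 81 + 39 + 72 + 105 = 360.
Column 3: 87 + 45 + 78 + 96 + 54 = 360.
Column 4: 36 + 69 + 102 + 60 + 93 = 360.
Column 5: 75 + 108 + 51 + 84 + 42 = 360.
Main diagonal: 99 + 81 + 78 + 60 + 42 = 360.
Anti-diagonal: 75 + 69 + 78 + 72 + 66 = 360.
All lines sum to 360.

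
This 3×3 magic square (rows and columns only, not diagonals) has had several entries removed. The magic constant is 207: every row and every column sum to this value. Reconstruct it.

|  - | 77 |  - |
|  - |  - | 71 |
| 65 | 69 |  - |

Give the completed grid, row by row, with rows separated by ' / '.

Row 3 must total 207; the given cells sum to 134, so (3,3) = 73.
From column 2, 207 − (77 + 69) gives (2,2) = 61.
Column 3 needs 207; the known cells sum to 144, so (1,3) = 63.
Row 1: 77 + 63 + ? = 207, so (1,1) = 67.
Row 2: 61 + 71 + ? = 207, so (2,1) = 75.

67 77 63 / 75 61 71 / 65 69 73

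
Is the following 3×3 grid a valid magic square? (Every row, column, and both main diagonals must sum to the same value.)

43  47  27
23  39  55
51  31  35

Yes

Row 1: 43 + 47 + 27 = 117.
Row 2: 23 + 39 + 55 = 117.
Row 3: 51 + 31 + 35 = 117.
Column 1: 43 + 23 + 51 = 117.
Column 2: 47 + 39 + 31 = 117.
Column 3: 27 + 55 + 35 = 117.
Main diagonal: 43 + 39 + 35 = 117.
Anti-diagonal: 27 + 39 + 51 = 117.
All lines sum to 117.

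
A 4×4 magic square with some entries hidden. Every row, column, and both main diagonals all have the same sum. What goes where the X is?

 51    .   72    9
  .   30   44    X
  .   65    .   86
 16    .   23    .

Anti-diagonal is complete and sums to 134; that is the magic constant.
Row 1 must total 134; the given cells sum to 132, so (1,2) = 2.
Column 2 must total 134; the given cells sum to 97, so (4,2) = 37.
The remaining cell in column 3 is (3,3) = 134 − 139 = -5.
Main diagonal must total 134; the given cells sum to 76, so (4,4) = 58.
The remaining cell in row 3 is (3,1) = 134 − 146 = -12.
Using column 1: 51 + (-12) + 16 + ? → (2,1) = 134 − 55 = 79.
Column 4 needs 134; the known cells sum to 153, so (2,4) = -19.

-19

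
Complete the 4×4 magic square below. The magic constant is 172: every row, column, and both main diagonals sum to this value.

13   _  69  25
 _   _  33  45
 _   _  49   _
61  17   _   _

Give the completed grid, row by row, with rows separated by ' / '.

The remaining cell in row 1 is (1,2) = 172 − 107 = 65.
From column 3, 172 − (69 + 33 + 49) gives (4,3) = 21.
The remaining cell in anti-diagonal is (3,2) = 172 − 119 = 53.
Row 4: 61 + 17 + 21 + ? = 172, so (4,4) = 73.
From column 2, 172 − (65 + 53 + 17) gives (2,2) = 37.
From column 4, 172 − (25 + 45 + 73) gives (3,4) = 29.
Row 2 must total 172; the given cells sum to 115, so (2,1) = 57.
Row 3 needs 172; the known cells sum to 131, so (3,1) = 41.

13 65 69 25 / 57 37 33 45 / 41 53 49 29 / 61 17 21 73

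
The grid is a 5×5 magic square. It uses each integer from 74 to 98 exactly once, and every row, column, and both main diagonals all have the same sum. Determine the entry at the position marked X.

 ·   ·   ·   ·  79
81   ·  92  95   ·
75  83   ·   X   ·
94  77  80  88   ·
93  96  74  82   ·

89

The entries are 74 through 98, which sum to 2150, so each line sums to 2150/5 = 430.
The remaining cell in row 4 is (4,5) = 430 − 339 = 91.
Row 5 must total 430; the given cells sum to 345, so (5,5) = 85.
Using column 1: 81 + 75 + 94 + 93 + ? → (1,1) = 430 − 343 = 87.
The remaining cell in anti-diagonal is (3,3) = 430 − 344 = 86.
Column 3: 92 + 86 + 80 + 74 + ? = 430, so (1,3) = 98.
Main diagonal: 87 + 86 + 88 + 85 + ? = 430, so (2,2) = 84.
Row 2 needs 430; the known cells sum to 352, so (2,5) = 78.
Using column 2: 84 + 83 + 77 + 96 + ? → (1,2) = 430 − 340 = 90.
From column 5, 430 − (79 + 78 + 91 + 85) gives (3,5) = 97.
Row 1 must total 430; the given cells sum to 354, so (1,4) = 76.
The remaining cell in row 3 is (3,4) = 430 − 341 = 89.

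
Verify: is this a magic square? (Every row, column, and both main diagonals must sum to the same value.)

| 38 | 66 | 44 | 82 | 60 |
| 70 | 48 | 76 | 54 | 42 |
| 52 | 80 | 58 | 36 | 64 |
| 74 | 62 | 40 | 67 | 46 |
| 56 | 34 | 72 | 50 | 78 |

No — row 4 sums to 289 but anti-diagonal sums to 290.

Row 1: 38 + 66 + 44 + 82 + 60 = 290.
Row 2: 70 + 48 + 76 + 54 + 42 = 290.
Row 3: 52 + 80 + 58 + 36 + 64 = 290.
Row 4: 74 + 62 + 40 + 67 + 46 = 289.
Row 5: 56 + 34 + 72 + 50 + 78 = 290.
Column 1: 38 + 70 + 52 + 74 + 56 = 290.
Column 2: 66 + 48 + 80 + 62 + 34 = 290.
Column 3: 44 + 76 + 58 + 40 + 72 = 290.
Column 4: 82 + 54 + 36 + 67 + 50 = 289.
Column 5: 60 + 42 + 64 + 46 + 78 = 290.
Main diagonal: 38 + 48 + 58 + 67 + 78 = 289.
Anti-diagonal: 60 + 54 + 58 + 62 + 56 = 290.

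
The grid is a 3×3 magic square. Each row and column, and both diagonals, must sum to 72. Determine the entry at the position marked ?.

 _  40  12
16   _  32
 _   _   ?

28

Row 1 must total 72; the given cells sum to 52, so (1,1) = 20.
Row 2 must total 72; the given cells sum to 48, so (2,2) = 24.
Column 1 must total 72; the given cells sum to 36, so (3,1) = 36.
Column 2: 40 + 24 + ? = 72, so (3,2) = 8.
The remaining cell in column 3 is (3,3) = 72 − 44 = 28.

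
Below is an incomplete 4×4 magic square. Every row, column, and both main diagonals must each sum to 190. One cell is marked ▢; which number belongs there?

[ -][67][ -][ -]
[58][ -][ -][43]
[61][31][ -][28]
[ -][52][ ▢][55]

37

Row 3 must total 190; the given cells sum to 120, so (3,3) = 70.
Column 2: 67 + 31 + 52 + ? = 190, so (2,2) = 40.
Column 4 needs 190; the known cells sum to 126, so (1,4) = 64.
The remaining cell in main diagonal is (1,1) = 190 − 165 = 25.
Row 1: 25 + 67 + 64 + ? = 190, so (1,3) = 34.
Row 2 needs 190; the known cells sum to 141, so (2,3) = 49.
Using column 1: 25 + 58 + 61 + ? → (4,1) = 190 − 144 = 46.
Column 3 must total 190; the given cells sum to 153, so (4,3) = 37.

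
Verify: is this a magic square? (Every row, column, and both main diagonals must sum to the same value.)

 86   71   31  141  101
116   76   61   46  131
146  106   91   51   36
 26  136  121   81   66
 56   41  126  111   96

Row 1: 86 + 71 + 31 + 141 + 101 = 430.
Row 2: 116 + 76 + 61 + 46 + 131 = 430.
Row 3: 146 + 106 + 91 + 51 + 36 = 430.
Row 4: 26 + 136 + 121 + 81 + 66 = 430.
Row 5: 56 + 41 + 126 + 111 + 96 = 430.
Column 1: 86 + 116 + 146 + 26 + 56 = 430.
Column 2: 71 + 76 + 106 + 136 + 41 = 430.
Column 3: 31 + 61 + 91 + 121 + 126 = 430.
Column 4: 141 + 46 + 51 + 81 + 111 = 430.
Column 5: 101 + 131 + 36 + 66 + 96 = 430.
Main diagonal: 86 + 76 + 91 + 81 + 96 = 430.
Anti-diagonal: 101 + 46 + 91 + 136 + 56 = 430.
All lines sum to 430.

Yes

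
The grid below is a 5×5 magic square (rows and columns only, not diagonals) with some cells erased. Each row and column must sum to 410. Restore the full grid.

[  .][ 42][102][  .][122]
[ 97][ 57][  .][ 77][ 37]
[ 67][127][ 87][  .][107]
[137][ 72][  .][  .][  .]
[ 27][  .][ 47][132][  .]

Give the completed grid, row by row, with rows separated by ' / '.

Row 2 needs 410; the known cells sum to 268, so (2,3) = 142.
Row 3 must total 410; the given cells sum to 388, so (3,4) = 22.
From column 1, 410 − (97 + 67 + 137 + 27) gives (1,1) = 82.
Column 2: 42 + 57 + 127 + 72 + ? = 410, so (5,2) = 112.
Column 3: 102 + 142 + 87 + 47 + ? = 410, so (4,3) = 32.
The remaining cell in row 1 is (1,4) = 410 − 348 = 62.
Row 5: 27 + 112 + 47 + 132 + ? = 410, so (5,5) = 92.
Column 4: 62 + 77 + 22 + 132 + ? = 410, so (4,4) = 117.
From column 5, 410 − (122 + 37 + 107 + 92) gives (4,5) = 52.

82 42 102 62 122 / 97 57 142 77 37 / 67 127 87 22 107 / 137 72 32 117 52 / 27 112 47 132 92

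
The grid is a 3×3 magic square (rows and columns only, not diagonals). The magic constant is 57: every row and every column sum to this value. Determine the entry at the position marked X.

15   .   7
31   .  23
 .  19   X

27

From row 1, 57 − (15 + 7) gives (1,2) = 35.
The remaining cell in row 2 is (2,2) = 57 − 54 = 3.
The remaining cell in column 1 is (3,1) = 57 − 46 = 11.
Column 3: 7 + 23 + ? = 57, so (3,3) = 27.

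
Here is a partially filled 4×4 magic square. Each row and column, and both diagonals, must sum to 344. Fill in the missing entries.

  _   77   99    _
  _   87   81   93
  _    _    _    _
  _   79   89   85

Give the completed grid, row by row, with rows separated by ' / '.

Row 2 must total 344; the given cells sum to 261, so (2,1) = 83.
Row 4: 79 + 89 + 85 + ? = 344, so (4,1) = 91.
Column 2 needs 344; the known cells sum to 243, so (3,2) = 101.
From column 3, 344 − (99 + 81 + 89) gives (3,3) = 75.
Using main diagonal: 87 + 75 + 85 + ? → (1,1) = 344 − 247 = 97.
Anti-diagonal must total 344; the given cells sum to 273, so (1,4) = 71.
Column 1 needs 344; the known cells sum to 271, so (3,1) = 73.
Column 4 must total 344; the given cells sum to 249, so (3,4) = 95.

97 77 99 71 / 83 87 81 93 / 73 101 75 95 / 91 79 89 85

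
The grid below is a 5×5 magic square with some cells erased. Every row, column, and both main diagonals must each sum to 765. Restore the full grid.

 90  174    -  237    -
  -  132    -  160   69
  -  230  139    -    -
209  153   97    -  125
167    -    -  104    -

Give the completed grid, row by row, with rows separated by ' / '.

Row 4 must total 765; the given cells sum to 584, so (4,4) = 181.
From column 2, 765 − (174 + 132 + 230 + 153) gives (5,2) = 76.
From column 4, 765 − (237 + 160 + 181 + 104) gives (3,4) = 83.
Main diagonal must total 765; the given cells sum to 542, so (5,5) = 223.
Anti-diagonal must total 765; the given cells sum to 619, so (1,5) = 146.
Row 1 must total 765; the given cells sum to 647, so (1,3) = 118.
Row 5 must total 765; the given cells sum to 570, so (5,3) = 195.
The remaining cell in column 3 is (2,3) = 765 − 549 = 216.
Column 5 must total 765; the given cells sum to 563, so (3,5) = 202.
Row 2 needs 765; the known cells sum to 577, so (2,1) = 188.
Row 3 must total 765; the given cells sum to 654, so (3,1) = 111.

90 174 118 237 146 / 188 132 216 160 69 / 111 230 139 83 202 / 209 153 97 181 125 / 167 76 195 104 223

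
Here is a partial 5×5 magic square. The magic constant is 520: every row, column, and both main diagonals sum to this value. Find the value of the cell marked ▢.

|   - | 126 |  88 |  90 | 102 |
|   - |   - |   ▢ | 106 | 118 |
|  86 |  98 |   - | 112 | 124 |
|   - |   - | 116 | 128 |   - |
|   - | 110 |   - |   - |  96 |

The remaining cell in row 1 is (1,1) = 520 − 406 = 114.
Row 3 must total 520; the given cells sum to 420, so (3,3) = 100.
Column 4 must total 520; the given cells sum to 436, so (5,4) = 84.
Column 5 needs 520; the known cells sum to 440, so (4,5) = 80.
Main diagonal must total 520; the given cells sum to 438, so (2,2) = 82.
From column 2, 520 − (126 + 82 + 98 + 110) gives (4,2) = 104.
The remaining cell in anti-diagonal is (5,1) = 520 − 412 = 108.
The remaining cell in row 4 is (4,1) = 520 − 428 = 92.
From row 5, 520 − (108 + 110 + 84 + 96) gives (5,3) = 122.
Column 1 needs 520; the known cells sum to 400, so (2,1) = 120.
Column 3: 88 + 100 + 116 + 122 + ? = 520, so (2,3) = 94.

94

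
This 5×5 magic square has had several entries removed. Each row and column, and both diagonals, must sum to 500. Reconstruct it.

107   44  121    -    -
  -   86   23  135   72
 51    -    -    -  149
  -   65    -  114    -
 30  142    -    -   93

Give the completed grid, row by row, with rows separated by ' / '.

The remaining cell in row 2 is (2,1) = 500 − 316 = 184.
Using column 1: 107 + 184 + 51 + 30 + ? → (4,1) = 500 − 372 = 128.
Using column 2: 44 + 86 + 65 + 142 + ? → (3,2) = 500 − 337 = 163.
From main diagonal, 500 − (107 + 86 + 114 + 93) gives (3,3) = 100.
Using anti-diagonal: 135 + 100 + 65 + 30 + ? → (1,5) = 500 − 330 = 170.
From row 1, 500 − (107 + 44 + 121 + 170) gives (1,4) = 58.
The remaining cell in row 3 is (3,4) = 500 − 463 = 37.
Column 4 must total 500; the given cells sum to 344, so (5,4) = 156.
Column 5 needs 500; the known cells sum to 484, so (4,5) = 16.
The remaining cell in row 4 is (4,3) = 500 − 323 = 177.
Row 5 must total 500; the given cells sum to 421, so (5,3) = 79.

107 44 121 58 170 / 184 86 23 135 72 / 51 163 100 37 149 / 128 65 177 114 16 / 30 142 79 156 93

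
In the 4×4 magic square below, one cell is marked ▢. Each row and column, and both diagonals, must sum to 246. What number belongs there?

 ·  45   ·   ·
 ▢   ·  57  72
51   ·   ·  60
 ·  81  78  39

63

The remaining cell in row 4 is (4,1) = 246 − 198 = 48.
Column 4 must total 246; the given cells sum to 171, so (1,4) = 75.
The remaining cell in anti-diagonal is (3,2) = 246 − 180 = 66.
From row 3, 246 − (51 + 66 + 60) gives (3,3) = 69.
Column 2 must total 246; the given cells sum to 192, so (2,2) = 54.
Using column 3: 57 + 69 + 78 + ? → (1,3) = 246 − 204 = 42.
From main diagonal, 246 − (54 + 69 + 39) gives (1,1) = 84.
Row 2: 54 + 57 + 72 + ? = 246, so (2,1) = 63.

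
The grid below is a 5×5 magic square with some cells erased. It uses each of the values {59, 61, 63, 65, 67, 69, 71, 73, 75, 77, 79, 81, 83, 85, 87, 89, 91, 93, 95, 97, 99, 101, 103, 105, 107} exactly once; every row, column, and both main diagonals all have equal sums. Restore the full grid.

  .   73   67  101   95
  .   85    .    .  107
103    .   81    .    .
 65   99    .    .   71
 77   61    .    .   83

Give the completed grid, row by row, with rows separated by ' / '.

79 73 67 101 95 / 91 85 69 63 107 / 103 97 81 75 59 / 65 99 93 87 71 / 77 61 105 89 83

The 25 entries sum to 2075, so each line sums to 2075/5 = 415.
Row 1: 73 + 67 + 101 + 95 + ? = 415, so (1,1) = 79.
Column 1 needs 415; the known cells sum to 324, so (2,1) = 91.
The remaining cell in column 2 is (3,2) = 415 − 318 = 97.
Column 5 needs 415; the known cells sum to 356, so (3,5) = 59.
Main diagonal: 79 + 85 + 81 + 83 + ? = 415, so (4,4) = 87.
From anti-diagonal, 415 − (95 + 81 + 99 + 77) gives (2,4) = 63.
Row 2: 91 + 85 + 63 + 107 + ? = 415, so (2,3) = 69.
Row 3: 103 + 97 + 81 + 59 + ? = 415, so (3,4) = 75.
Row 4 needs 415; the known cells sum to 322, so (4,3) = 93.
The remaining cell in column 3 is (5,3) = 415 − 310 = 105.
Column 4: 101 + 63 + 75 + 87 + ? = 415, so (5,4) = 89.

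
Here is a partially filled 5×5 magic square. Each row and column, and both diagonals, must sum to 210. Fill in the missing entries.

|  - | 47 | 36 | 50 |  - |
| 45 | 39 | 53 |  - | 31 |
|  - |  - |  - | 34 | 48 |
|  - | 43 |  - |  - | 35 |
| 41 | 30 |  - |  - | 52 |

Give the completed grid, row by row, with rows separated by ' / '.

33 47 36 50 44 / 45 39 53 42 31 / 37 51 40 34 48 / 54 43 32 46 35 / 41 30 49 38 52

Row 2 must total 210; the given cells sum to 168, so (2,4) = 42.
The remaining cell in column 2 is (3,2) = 210 − 159 = 51.
From column 5, 210 − (31 + 48 + 35 + 52) gives (1,5) = 44.
Anti-diagonal: 44 + 42 + 43 + 41 + ? = 210, so (3,3) = 40.
The remaining cell in row 1 is (1,1) = 210 − 177 = 33.
Row 3: 51 + 40 + 34 + 48 + ? = 210, so (3,1) = 37.
Column 1 must total 210; the given cells sum to 156, so (4,1) = 54.
Main diagonal needs 210; the known cells sum to 164, so (4,4) = 46.
Row 4: 54 + 43 + 46 + 35 + ? = 210, so (4,3) = 32.
Column 3 must total 210; the given cells sum to 161, so (5,3) = 49.
The remaining cell in column 4 is (5,4) = 210 − 172 = 38.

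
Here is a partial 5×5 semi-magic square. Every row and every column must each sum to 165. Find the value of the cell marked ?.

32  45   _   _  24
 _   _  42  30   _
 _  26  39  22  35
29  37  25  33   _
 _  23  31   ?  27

44

From row 3, 165 − (26 + 39 + 22 + 35) gives (3,1) = 43.
From row 4, 165 − (29 + 37 + 25 + 33) gives (4,5) = 41.
Using column 2: 45 + 26 + 37 + 23 + ? → (2,2) = 165 − 131 = 34.
Using column 3: 42 + 39 + 25 + 31 + ? → (1,3) = 165 − 137 = 28.
Column 5 must total 165; the given cells sum to 127, so (2,5) = 38.
From row 1, 165 − (32 + 45 + 28 + 24) gives (1,4) = 36.
The remaining cell in row 2 is (2,1) = 165 − 144 = 21.
Column 1 must total 165; the given cells sum to 125, so (5,1) = 40.
Column 4 must total 165; the given cells sum to 121, so (5,4) = 44.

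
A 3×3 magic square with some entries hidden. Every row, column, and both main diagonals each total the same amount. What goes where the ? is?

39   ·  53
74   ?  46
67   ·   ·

60

Column 1 is complete and sums to 180; that is the magic constant.
Row 1 must total 180; the given cells sum to 92, so (1,2) = 88.
Row 2 must total 180; the given cells sum to 120, so (2,2) = 60.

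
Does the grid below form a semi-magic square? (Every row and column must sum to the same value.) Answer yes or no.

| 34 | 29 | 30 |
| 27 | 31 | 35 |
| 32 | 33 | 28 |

Yes

Row 1: 34 + 29 + 30 = 93.
Row 2: 27 + 31 + 35 = 93.
Row 3: 32 + 33 + 28 = 93.
Column 1: 34 + 27 + 32 = 93.
Column 2: 29 + 31 + 33 = 93.
Column 3: 30 + 35 + 28 = 93.
All lines sum to 93.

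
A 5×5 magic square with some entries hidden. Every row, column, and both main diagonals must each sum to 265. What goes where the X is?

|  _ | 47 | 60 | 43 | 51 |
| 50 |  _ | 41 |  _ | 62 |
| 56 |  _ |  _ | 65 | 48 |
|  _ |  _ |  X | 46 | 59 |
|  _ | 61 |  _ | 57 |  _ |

63

Row 1: 47 + 60 + 43 + 51 + ? = 265, so (1,1) = 64.
The remaining cell in column 4 is (2,4) = 265 − 211 = 54.
From column 5, 265 − (51 + 62 + 48 + 59) gives (5,5) = 45.
Row 2 needs 265; the known cells sum to 207, so (2,2) = 58.
Main diagonal: 64 + 58 + 46 + 45 + ? = 265, so (3,3) = 52.
Row 3: 56 + 52 + 65 + 48 + ? = 265, so (3,2) = 44.
Column 2: 47 + 58 + 44 + 61 + ? = 265, so (4,2) = 55.
The remaining cell in anti-diagonal is (5,1) = 265 − 212 = 53.
Row 5: 53 + 61 + 57 + 45 + ? = 265, so (5,3) = 49.
Using column 1: 64 + 50 + 56 + 53 + ? → (4,1) = 265 − 223 = 42.
From column 3, 265 − (60 + 41 + 52 + 49) gives (4,3) = 63.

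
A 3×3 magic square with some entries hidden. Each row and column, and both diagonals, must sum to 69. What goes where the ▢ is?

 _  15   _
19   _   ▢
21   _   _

27

Column 1 needs 69; the known cells sum to 40, so (1,1) = 29.
Row 1: 29 + 15 + ? = 69, so (1,3) = 25.
The remaining cell in anti-diagonal is (2,2) = 69 − 46 = 23.
Using row 2: 19 + 23 + ? → (2,3) = 69 − 42 = 27.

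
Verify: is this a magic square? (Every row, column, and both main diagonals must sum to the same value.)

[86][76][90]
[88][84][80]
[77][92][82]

Row 1: 86 + 76 + 90 = 252.
Row 2: 88 + 84 + 80 = 252.
Row 3: 77 + 92 + 82 = 251.
Column 1: 86 + 88 + 77 = 251.
Column 2: 76 + 84 + 92 = 252.
Column 3: 90 + 80 + 82 = 252.
Main diagonal: 86 + 84 + 82 = 252.
Anti-diagonal: 90 + 84 + 77 = 251.

No — anti-diagonal sums to 251 but main diagonal sums to 252.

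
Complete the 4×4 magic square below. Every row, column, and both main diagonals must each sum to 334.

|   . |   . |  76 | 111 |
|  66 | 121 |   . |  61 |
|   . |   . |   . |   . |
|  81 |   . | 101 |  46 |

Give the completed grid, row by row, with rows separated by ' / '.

Row 2: 66 + 121 + 61 + ? = 334, so (2,3) = 86.
Row 4: 81 + 101 + 46 + ? = 334, so (4,2) = 106.
Column 3: 76 + 86 + 101 + ? = 334, so (3,3) = 71.
Column 4 needs 334; the known cells sum to 218, so (3,4) = 116.
Main diagonal: 121 + 71 + 46 + ? = 334, so (1,1) = 96.
From anti-diagonal, 334 − (111 + 86 + 81) gives (3,2) = 56.
Row 1 needs 334; the known cells sum to 283, so (1,2) = 51.
Row 3 needs 334; the known cells sum to 243, so (3,1) = 91.

96 51 76 111 / 66 121 86 61 / 91 56 71 116 / 81 106 101 46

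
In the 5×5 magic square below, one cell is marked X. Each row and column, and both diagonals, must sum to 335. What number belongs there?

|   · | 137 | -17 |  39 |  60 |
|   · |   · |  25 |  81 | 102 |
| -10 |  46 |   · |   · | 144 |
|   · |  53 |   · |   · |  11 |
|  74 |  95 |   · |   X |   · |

Row 1: 137 + (-17) + 39 + 60 + ? = 335, so (1,1) = 116.
Column 2 needs 335; the known cells sum to 331, so (2,2) = 4.
From column 5, 335 − (60 + 102 + 144 + 11) gives (5,5) = 18.
From anti-diagonal, 335 − (60 + 81 + 53 + 74) gives (3,3) = 67.
From row 2, 335 − (4 + 25 + 81 + 102) gives (2,1) = 123.
Row 3 must total 335; the given cells sum to 247, so (3,4) = 88.
From column 1, 335 − (116 + 123 + (-10) + 74) gives (4,1) = 32.
Main diagonal: 116 + 4 + 67 + 18 + ? = 335, so (4,4) = 130.
Using row 4: 32 + 53 + 130 + 11 + ? → (4,3) = 335 − 226 = 109.
Column 3: -17 + 25 + 67 + 109 + ? = 335, so (5,3) = 151.
Column 4 needs 335; the known cells sum to 338, so (5,4) = -3.

-3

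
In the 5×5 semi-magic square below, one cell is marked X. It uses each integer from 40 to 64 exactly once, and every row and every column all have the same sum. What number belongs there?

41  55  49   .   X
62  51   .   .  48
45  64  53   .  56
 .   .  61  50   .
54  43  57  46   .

52

The entries are 40 through 64, which sum to 1300, so each line sums to 1300/5 = 260.
From row 3, 260 − (45 + 64 + 53 + 56) gives (3,4) = 42.
From row 5, 260 − (54 + 43 + 57 + 46) gives (5,5) = 60.
The remaining cell in column 1 is (4,1) = 260 − 202 = 58.
Column 2 needs 260; the known cells sum to 213, so (4,2) = 47.
From column 3, 260 − (49 + 53 + 61 + 57) gives (2,3) = 40.
Row 2 needs 260; the known cells sum to 201, so (2,4) = 59.
From row 4, 260 − (58 + 47 + 61 + 50) gives (4,5) = 44.
Column 4: 59 + 42 + 50 + 46 + ? = 260, so (1,4) = 63.
Column 5 must total 260; the given cells sum to 208, so (1,5) = 52.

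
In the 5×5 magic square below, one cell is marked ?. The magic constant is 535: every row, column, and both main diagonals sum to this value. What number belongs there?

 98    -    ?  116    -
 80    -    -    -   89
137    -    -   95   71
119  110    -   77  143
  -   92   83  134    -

140

From row 4, 535 − (119 + 110 + 77 + 143) gives (4,3) = 86.
Column 1 needs 535; the known cells sum to 434, so (5,1) = 101.
Column 4: 116 + 95 + 77 + 134 + ? = 535, so (2,4) = 113.
Row 5 must total 535; the given cells sum to 410, so (5,5) = 125.
The remaining cell in column 5 is (1,5) = 535 − 428 = 107.
Anti-diagonal needs 535; the known cells sum to 431, so (3,3) = 104.
Row 3: 137 + 104 + 95 + 71 + ? = 535, so (3,2) = 128.
The remaining cell in main diagonal is (2,2) = 535 − 404 = 131.
Row 2 needs 535; the known cells sum to 413, so (2,3) = 122.
Column 2 must total 535; the given cells sum to 461, so (1,2) = 74.
Column 3 needs 535; the known cells sum to 395, so (1,3) = 140.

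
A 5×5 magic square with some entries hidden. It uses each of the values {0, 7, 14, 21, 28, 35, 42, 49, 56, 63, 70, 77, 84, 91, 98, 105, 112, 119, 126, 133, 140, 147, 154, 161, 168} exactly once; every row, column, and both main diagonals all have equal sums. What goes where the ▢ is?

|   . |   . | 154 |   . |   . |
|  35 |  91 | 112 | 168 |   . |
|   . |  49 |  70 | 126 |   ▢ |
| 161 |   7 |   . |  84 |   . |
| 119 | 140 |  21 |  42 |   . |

147

The 25 entries sum to 2100, so each line sums to 2100/5 = 420.
Row 2 needs 420; the known cells sum to 406, so (2,5) = 14.
From row 5, 420 − (119 + 140 + 21 + 42) gives (5,5) = 98.
Column 2: 91 + 49 + 7 + 140 + ? = 420, so (1,2) = 133.
The remaining cell in column 3 is (4,3) = 420 − 357 = 63.
Column 4 needs 420; the known cells sum to 420, so (1,4) = 0.
Main diagonal: 91 + 70 + 84 + 98 + ? = 420, so (1,1) = 77.
Anti-diagonal must total 420; the given cells sum to 364, so (1,5) = 56.
Row 4 must total 420; the given cells sum to 315, so (4,5) = 105.
Column 1: 77 + 35 + 161 + 119 + ? = 420, so (3,1) = 28.
Column 5: 56 + 14 + 105 + 98 + ? = 420, so (3,5) = 147.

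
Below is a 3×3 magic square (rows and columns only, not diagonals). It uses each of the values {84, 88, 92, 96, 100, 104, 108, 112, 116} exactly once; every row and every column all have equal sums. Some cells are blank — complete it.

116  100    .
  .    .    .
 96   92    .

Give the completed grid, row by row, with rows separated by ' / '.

116 100 84 / 88 108 104 / 96 92 112

The 9 entries sum to 900, so each line sums to 900/3 = 300.
Row 1: 116 + 100 + ? = 300, so (1,3) = 84.
Row 3: 96 + 92 + ? = 300, so (3,3) = 112.
Using column 1: 116 + 96 + ? → (2,1) = 300 − 212 = 88.
Column 2: 100 + 92 + ? = 300, so (2,2) = 108.
Column 3: 84 + 112 + ? = 300, so (2,3) = 104.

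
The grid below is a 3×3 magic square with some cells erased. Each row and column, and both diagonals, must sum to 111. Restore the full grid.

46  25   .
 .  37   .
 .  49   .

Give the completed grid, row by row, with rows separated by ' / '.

Using row 1: 46 + 25 + ? → (1,3) = 111 − 71 = 40.
The remaining cell in main diagonal is (3,3) = 111 − 83 = 28.
Anti-diagonal: 40 + 37 + ? = 111, so (3,1) = 34.
Column 1 needs 111; the known cells sum to 80, so (2,1) = 31.
Using column 3: 40 + 28 + ? → (2,3) = 111 − 68 = 43.

46 25 40 / 31 37 43 / 34 49 28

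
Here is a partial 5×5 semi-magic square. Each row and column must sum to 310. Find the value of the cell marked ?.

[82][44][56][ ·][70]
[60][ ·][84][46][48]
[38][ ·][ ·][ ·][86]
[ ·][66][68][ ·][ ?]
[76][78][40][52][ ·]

Row 1 needs 310; the known cells sum to 252, so (1,4) = 58.
The remaining cell in row 2 is (2,2) = 310 − 238 = 72.
Row 5 needs 310; the known cells sum to 246, so (5,5) = 64.
Column 1 must total 310; the given cells sum to 256, so (4,1) = 54.
Column 2 must total 310; the given cells sum to 260, so (3,2) = 50.
The remaining cell in column 3 is (3,3) = 310 − 248 = 62.
Column 5 needs 310; the known cells sum to 268, so (4,5) = 42.

42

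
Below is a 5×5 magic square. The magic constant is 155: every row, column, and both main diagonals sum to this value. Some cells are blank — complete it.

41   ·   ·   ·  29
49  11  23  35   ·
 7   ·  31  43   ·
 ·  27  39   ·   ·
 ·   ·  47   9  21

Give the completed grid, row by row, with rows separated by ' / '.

41 53 15 17 29 / 49 11 23 35 37 / 7 19 31 43 55 / 25 27 39 51 13 / 33 45 47 9 21

From row 2, 155 − (49 + 11 + 23 + 35) gives (2,5) = 37.
Using column 3: 23 + 31 + 39 + 47 + ? → (1,3) = 155 − 140 = 15.
The remaining cell in main diagonal is (4,4) = 155 − 104 = 51.
Anti-diagonal must total 155; the given cells sum to 122, so (5,1) = 33.
Using row 5: 33 + 47 + 9 + 21 + ? → (5,2) = 155 − 110 = 45.
Column 1 must total 155; the given cells sum to 130, so (4,1) = 25.
Column 4: 35 + 43 + 51 + 9 + ? = 155, so (1,4) = 17.
Using row 1: 41 + 15 + 17 + 29 + ? → (1,2) = 155 − 102 = 53.
The remaining cell in row 4 is (4,5) = 155 − 142 = 13.
Column 2: 53 + 11 + 27 + 45 + ? = 155, so (3,2) = 19.
Column 5: 29 + 37 + 13 + 21 + ? = 155, so (3,5) = 55.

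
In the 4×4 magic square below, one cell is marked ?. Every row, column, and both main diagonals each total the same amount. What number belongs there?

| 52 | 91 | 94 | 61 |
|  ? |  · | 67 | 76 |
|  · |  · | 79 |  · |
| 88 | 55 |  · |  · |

Row 1 is complete and sums to 298; that is the magic constant.
The remaining cell in column 3 is (4,3) = 298 − 240 = 58.
Anti-diagonal must total 298; the given cells sum to 216, so (3,2) = 82.
Row 4 needs 298; the known cells sum to 201, so (4,4) = 97.
Using column 2: 91 + 82 + 55 + ? → (2,2) = 298 − 228 = 70.
From column 4, 298 − (61 + 76 + 97) gives (3,4) = 64.
Using row 2: 70 + 67 + 76 + ? → (2,1) = 298 − 213 = 85.

85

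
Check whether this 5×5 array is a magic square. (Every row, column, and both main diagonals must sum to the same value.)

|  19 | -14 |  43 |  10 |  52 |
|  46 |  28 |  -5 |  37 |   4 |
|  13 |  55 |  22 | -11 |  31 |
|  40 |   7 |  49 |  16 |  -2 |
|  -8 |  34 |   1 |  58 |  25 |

Yes

Row 1: 19 + (-14) + 43 + 10 + 52 = 110.
Row 2: 46 + 28 + (-5) + 37 + 4 = 110.
Row 3: 13 + 55 + 22 + (-11) + 31 = 110.
Row 4: 40 + 7 + 49 + 16 + (-2) = 110.
Row 5: -8 + 34 + 1 + 58 + 25 = 110.
Column 1: 19 + 46 + 13 + 40 + (-8) = 110.
Column 2: -14 + 28 + 55 + 7 + 34 = 110.
Column 3: 43 + (-5) + 22 + 49 + 1 = 110.
Column 4: 10 + 37 + (-11) + 16 + 58 = 110.
Column 5: 52 + 4 + 31 + (-2) + 25 = 110.
Main diagonal: 19 + 28 + 22 + 16 + 25 = 110.
Anti-diagonal: 52 + 37 + 22 + 7 + (-8) = 110.
All lines sum to 110.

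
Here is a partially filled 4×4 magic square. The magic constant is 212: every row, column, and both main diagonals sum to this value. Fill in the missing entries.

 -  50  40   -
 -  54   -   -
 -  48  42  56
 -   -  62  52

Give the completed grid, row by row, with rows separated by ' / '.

64 50 40 58 / 44 54 68 46 / 66 48 42 56 / 38 60 62 52

Using row 3: 48 + 42 + 56 + ? → (3,1) = 212 − 146 = 66.
Column 2 needs 212; the known cells sum to 152, so (4,2) = 60.
Column 3 must total 212; the given cells sum to 144, so (2,3) = 68.
From main diagonal, 212 − (54 + 42 + 52) gives (1,1) = 64.
Using row 1: 64 + 50 + 40 + ? → (1,4) = 212 − 154 = 58.
Row 4 must total 212; the given cells sum to 174, so (4,1) = 38.
From column 1, 212 − (64 + 66 + 38) gives (2,1) = 44.
Column 4 needs 212; the known cells sum to 166, so (2,4) = 46.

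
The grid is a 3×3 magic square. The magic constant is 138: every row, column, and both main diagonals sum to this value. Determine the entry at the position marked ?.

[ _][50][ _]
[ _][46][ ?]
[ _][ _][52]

From column 2, 138 − (50 + 46) gives (3,2) = 42.
Main diagonal: 46 + 52 + ? = 138, so (1,1) = 40.
Row 1: 40 + 50 + ? = 138, so (1,3) = 48.
From row 3, 138 − (42 + 52) gives (3,1) = 44.
Column 1 needs 138; the known cells sum to 84, so (2,1) = 54.
Column 3 must total 138; the given cells sum to 100, so (2,3) = 38.

38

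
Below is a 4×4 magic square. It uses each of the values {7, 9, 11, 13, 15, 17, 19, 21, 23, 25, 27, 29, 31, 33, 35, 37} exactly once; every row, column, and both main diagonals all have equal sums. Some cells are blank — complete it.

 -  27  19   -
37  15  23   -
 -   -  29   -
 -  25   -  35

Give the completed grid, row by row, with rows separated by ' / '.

The 16 entries sum to 352, so each line sums to 352/4 = 88.
From row 2, 88 − (37 + 15 + 23) gives (2,4) = 13.
From column 2, 88 − (27 + 15 + 25) gives (3,2) = 21.
Column 3 must total 88; the given cells sum to 71, so (4,3) = 17.
Main diagonal: 15 + 29 + 35 + ? = 88, so (1,1) = 9.
From row 1, 88 − (9 + 27 + 19) gives (1,4) = 33.
Row 4 must total 88; the given cells sum to 77, so (4,1) = 11.
Column 1: 9 + 37 + 11 + ? = 88, so (3,1) = 31.
From column 4, 88 − (33 + 13 + 35) gives (3,4) = 7.

9 27 19 33 / 37 15 23 13 / 31 21 29 7 / 11 25 17 35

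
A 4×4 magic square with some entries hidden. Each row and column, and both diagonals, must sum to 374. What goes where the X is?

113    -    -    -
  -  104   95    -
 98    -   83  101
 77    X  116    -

107

Row 3 needs 374; the known cells sum to 282, so (3,2) = 92.
From column 1, 374 − (113 + 98 + 77) gives (2,1) = 86.
Column 3: 95 + 83 + 116 + ? = 374, so (1,3) = 80.
The remaining cell in main diagonal is (4,4) = 374 − 300 = 74.
Anti-diagonal: 95 + 92 + 77 + ? = 374, so (1,4) = 110.
From row 1, 374 − (113 + 80 + 110) gives (1,2) = 71.
Using row 2: 86 + 104 + 95 + ? → (2,4) = 374 − 285 = 89.
From row 4, 374 − (77 + 116 + 74) gives (4,2) = 107.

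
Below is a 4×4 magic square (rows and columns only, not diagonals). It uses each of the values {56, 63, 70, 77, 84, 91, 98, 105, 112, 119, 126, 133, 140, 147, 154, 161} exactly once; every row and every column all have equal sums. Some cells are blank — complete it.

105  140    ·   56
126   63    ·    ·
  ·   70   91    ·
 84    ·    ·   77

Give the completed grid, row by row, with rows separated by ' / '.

The 16 entries sum to 1736, so each line sums to 1736/4 = 434.
The remaining cell in row 1 is (1,3) = 434 − 301 = 133.
Using column 1: 105 + 126 + 84 + ? → (3,1) = 434 − 315 = 119.
Column 2 needs 434; the known cells sum to 273, so (4,2) = 161.
Row 3 must total 434; the given cells sum to 280, so (3,4) = 154.
Row 4: 84 + 161 + 77 + ? = 434, so (4,3) = 112.
The remaining cell in column 3 is (2,3) = 434 − 336 = 98.
Column 4 needs 434; the known cells sum to 287, so (2,4) = 147.

105 140 133 56 / 126 63 98 147 / 119 70 91 154 / 84 161 112 77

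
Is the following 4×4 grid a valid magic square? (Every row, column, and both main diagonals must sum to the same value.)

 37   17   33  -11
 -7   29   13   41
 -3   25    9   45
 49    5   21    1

Row 1: 37 + 17 + 33 + (-11) = 76.
Row 2: -7 + 29 + 13 + 41 = 76.
Row 3: -3 + 25 + 9 + 45 = 76.
Row 4: 49 + 5 + 21 + 1 = 76.
Column 1: 37 + (-7) + (-3) + 49 = 76.
Column 2: 17 + 29 + 25 + 5 = 76.
Column 3: 33 + 13 + 9 + 21 = 76.
Column 4: -11 + 41 + 45 + 1 = 76.
Main diagonal: 37 + 29 + 9 + 1 = 76.
Anti-diagonal: -11 + 13 + 25 + 49 = 76.
All lines sum to 76.

Yes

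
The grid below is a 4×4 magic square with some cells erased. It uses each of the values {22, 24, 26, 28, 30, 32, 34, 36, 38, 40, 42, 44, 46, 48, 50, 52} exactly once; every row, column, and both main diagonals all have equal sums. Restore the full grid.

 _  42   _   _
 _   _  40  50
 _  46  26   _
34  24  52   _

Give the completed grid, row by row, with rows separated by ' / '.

The 16 entries sum to 592, so each line sums to 592/4 = 148.
From row 4, 148 − (34 + 24 + 52) gives (4,4) = 38.
From column 2, 148 − (42 + 46 + 24) gives (2,2) = 36.
Column 3: 40 + 26 + 52 + ? = 148, so (1,3) = 30.
Main diagonal needs 148; the known cells sum to 100, so (1,1) = 48.
Using anti-diagonal: 40 + 46 + 34 + ? → (1,4) = 148 − 120 = 28.
Row 2 needs 148; the known cells sum to 126, so (2,1) = 22.
Column 1 needs 148; the known cells sum to 104, so (3,1) = 44.
The remaining cell in column 4 is (3,4) = 148 − 116 = 32.

48 42 30 28 / 22 36 40 50 / 44 46 26 32 / 34 24 52 38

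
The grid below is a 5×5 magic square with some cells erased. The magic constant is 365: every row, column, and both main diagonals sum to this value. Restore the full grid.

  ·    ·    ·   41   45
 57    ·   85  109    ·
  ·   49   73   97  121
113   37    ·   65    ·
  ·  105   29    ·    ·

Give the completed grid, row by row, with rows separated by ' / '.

Row 3: 49 + 73 + 97 + 121 + ? = 365, so (3,1) = 25.
From column 4, 365 − (41 + 109 + 97 + 65) gives (5,4) = 53.
Anti-diagonal: 45 + 109 + 73 + 37 + ? = 365, so (5,1) = 101.
The remaining cell in row 5 is (5,5) = 365 − 288 = 77.
Column 1: 57 + 25 + 113 + 101 + ? = 365, so (1,1) = 69.
Main diagonal needs 365; the known cells sum to 284, so (2,2) = 81.
Row 2 needs 365; the known cells sum to 332, so (2,5) = 33.
Using column 2: 81 + 49 + 37 + 105 + ? → (1,2) = 365 − 272 = 93.
Column 5 needs 365; the known cells sum to 276, so (4,5) = 89.
From row 1, 365 − (69 + 93 + 41 + 45) gives (1,3) = 117.
Row 4 needs 365; the known cells sum to 304, so (4,3) = 61.

69 93 117 41 45 / 57 81 85 109 33 / 25 49 73 97 121 / 113 37 61 65 89 / 101 105 29 53 77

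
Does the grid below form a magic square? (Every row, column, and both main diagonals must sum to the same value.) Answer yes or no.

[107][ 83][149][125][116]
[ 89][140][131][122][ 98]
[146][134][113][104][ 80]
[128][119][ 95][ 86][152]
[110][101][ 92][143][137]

Row 1: 107 + 83 + 149 + 125 + 116 = 580.
Row 2: 89 + 140 + 131 + 122 + 98 = 580.
Row 3: 146 + 134 + 113 + 104 + 80 = 577.
Row 4: 128 + 119 + 95 + 86 + 152 = 580.
Row 5: 110 + 101 + 92 + 143 + 137 = 583.
Column 1: 107 + 89 + 146 + 128 + 110 = 580.
Column 2: 83 + 140 + 134 + 119 + 101 = 577.
Column 3: 149 + 131 + 113 + 95 + 92 = 580.
Column 4: 125 + 122 + 104 + 86 + 143 = 580.
Column 5: 116 + 98 + 80 + 152 + 137 = 583.
Main diagonal: 107 + 140 + 113 + 86 + 137 = 583.
Anti-diagonal: 116 + 122 + 113 + 119 + 110 = 580.

No — column 5 sums to 583 but column 3 sums to 580.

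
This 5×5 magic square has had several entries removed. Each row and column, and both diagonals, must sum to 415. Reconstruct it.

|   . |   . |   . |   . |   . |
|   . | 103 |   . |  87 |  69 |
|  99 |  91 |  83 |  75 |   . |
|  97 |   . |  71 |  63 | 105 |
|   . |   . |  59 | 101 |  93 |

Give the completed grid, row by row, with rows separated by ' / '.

73 65 107 89 81 / 61 103 95 87 69 / 99 91 83 75 67 / 97 79 71 63 105 / 85 77 59 101 93

Using row 3: 99 + 91 + 83 + 75 + ? → (3,5) = 415 − 348 = 67.
The remaining cell in row 4 is (4,2) = 415 − 336 = 79.
Using column 4: 87 + 75 + 63 + 101 + ? → (1,4) = 415 − 326 = 89.
From column 5, 415 − (69 + 67 + 105 + 93) gives (1,5) = 81.
Main diagonal needs 415; the known cells sum to 342, so (1,1) = 73.
From anti-diagonal, 415 − (81 + 87 + 83 + 79) gives (5,1) = 85.
Row 5 must total 415; the given cells sum to 338, so (5,2) = 77.
Using column 1: 73 + 99 + 97 + 85 + ? → (2,1) = 415 − 354 = 61.
The remaining cell in column 2 is (1,2) = 415 − 350 = 65.
From row 1, 415 − (73 + 65 + 89 + 81) gives (1,3) = 107.
Row 2 must total 415; the given cells sum to 320, so (2,3) = 95.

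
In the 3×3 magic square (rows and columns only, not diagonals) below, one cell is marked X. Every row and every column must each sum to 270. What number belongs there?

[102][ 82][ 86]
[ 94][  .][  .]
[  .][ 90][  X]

Using column 1: 102 + 94 + ? → (3,1) = 270 − 196 = 74.
Column 2 needs 270; the known cells sum to 172, so (2,2) = 98.
Using row 2: 94 + 98 + ? → (2,3) = 270 − 192 = 78.
From row 3, 270 − (74 + 90) gives (3,3) = 106.

106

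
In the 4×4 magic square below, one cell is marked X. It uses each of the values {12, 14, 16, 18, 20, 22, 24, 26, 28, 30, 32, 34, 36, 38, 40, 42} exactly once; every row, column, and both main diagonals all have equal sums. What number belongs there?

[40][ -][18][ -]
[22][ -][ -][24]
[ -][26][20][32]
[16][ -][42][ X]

14

The 16 entries sum to 432, so each line sums to 432/4 = 108.
Row 3 needs 108; the known cells sum to 78, so (3,1) = 30.
Column 3 must total 108; the given cells sum to 80, so (2,3) = 28.
From anti-diagonal, 108 − (28 + 26 + 16) gives (1,4) = 38.
From row 1, 108 − (40 + 18 + 38) gives (1,2) = 12.
Row 2 must total 108; the given cells sum to 74, so (2,2) = 34.
Column 2 needs 108; the known cells sum to 72, so (4,2) = 36.
Column 4 needs 108; the known cells sum to 94, so (4,4) = 14.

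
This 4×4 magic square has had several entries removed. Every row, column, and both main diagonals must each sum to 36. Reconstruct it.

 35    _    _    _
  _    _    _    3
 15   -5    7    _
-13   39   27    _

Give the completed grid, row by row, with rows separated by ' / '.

The remaining cell in row 3 is (3,4) = 36 − 17 = 19.
From row 4, 36 − (-13 + 39 + 27) gives (4,4) = -17.
From column 1, 36 − (35 + 15 + (-13)) gives (2,1) = -1.
Column 4 needs 36; the known cells sum to 5, so (1,4) = 31.
Using main diagonal: 35 + 7 + (-17) + ? → (2,2) = 36 − 25 = 11.
Anti-diagonal: 31 + (-5) + (-13) + ? = 36, so (2,3) = 23.
Column 2 must total 36; the given cells sum to 45, so (1,2) = -9.
The remaining cell in column 3 is (1,3) = 36 − 57 = -21.

35 -9 -21 31 / -1 11 23 3 / 15 -5 7 19 / -13 39 27 -17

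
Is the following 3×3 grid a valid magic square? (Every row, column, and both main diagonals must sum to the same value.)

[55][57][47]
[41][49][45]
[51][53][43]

No — column 2 sums to 159 but column 1 sums to 147.

Row 1: 55 + 57 + 47 = 159.
Row 2: 41 + 49 + 45 = 135.
Row 3: 51 + 53 + 43 = 147.
Column 1: 55 + 41 + 51 = 147.
Column 2: 57 + 49 + 53 = 159.
Column 3: 47 + 45 + 43 = 135.
Main diagonal: 55 + 49 + 43 = 147.
Anti-diagonal: 47 + 49 + 51 = 147.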